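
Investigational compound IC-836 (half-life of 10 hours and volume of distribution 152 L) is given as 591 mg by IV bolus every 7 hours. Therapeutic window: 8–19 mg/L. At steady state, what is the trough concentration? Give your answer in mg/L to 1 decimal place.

6.2 mg/L

τ/t½ = 7/10 ≈ 0.7, so fraction remaining f = (1/2)^(7/10) ≈ 0.6156.
At steady state, accumulation factor R = 1/(1 − e^(−kτ)) ≈ 2.6015.
Single-dose peak C₀ = D/Vd = 591/152 ≈ 3.888 mg/L.
Steady-state peak Cmax,ss = C₀·R ≈ 3.888 × 2.6015 ≈ 10.115 mg/L.
Steady-state trough Cmin,ss = Cmax,ss·f ≈ 10.115 × 0.6156 ≈ 6.227 mg/L.
Trough 6.2 mg/L vs MEC 8 mg/L: subtherapeutic.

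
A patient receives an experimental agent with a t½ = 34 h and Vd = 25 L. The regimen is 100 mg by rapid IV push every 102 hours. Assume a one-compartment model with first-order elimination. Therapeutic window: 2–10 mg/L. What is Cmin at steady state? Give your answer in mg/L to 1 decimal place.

0.6 mg/L

τ = 102 h = 3 half-lives, so f = (1/2)^3 = 0.125.
At steady state, R = 1/(1 − 0.125) = 8/7.
Single-dose peak C₀ = D/Vd = 100/25 = 4 mg/L.
Steady-state peak Cmax,ss = C₀·R = 4 × 8/7 ≈ 4.571 mg/L.
Steady-state trough Cmin,ss = Cmax,ss·f ≈ 4.571 × 0.125 ≈ 0.571 mg/L.
Trough 0.6 mg/L vs MEC 2 mg/L: subtherapeutic.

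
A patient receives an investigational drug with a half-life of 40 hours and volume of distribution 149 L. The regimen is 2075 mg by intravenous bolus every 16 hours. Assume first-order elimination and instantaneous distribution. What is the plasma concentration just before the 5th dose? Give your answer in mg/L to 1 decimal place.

29.2 mg/L

f = (1/2)^(τ/t½) = (1/2)^(16/40) ≈ 0.7579.
C₀ = D/Vd = 2075/149 ≈ 13.926 mg/L.
Before the 5th dose, 4 doses have been given. Superposition: Cmin = C₀·(f + f² + … + f^4).
≈ 13.926 × (0.7579 + 0.5744 + 0.4353 + 0.3299) ≈ 13.926 × 2.0975 ≈ 29.210 mg/L.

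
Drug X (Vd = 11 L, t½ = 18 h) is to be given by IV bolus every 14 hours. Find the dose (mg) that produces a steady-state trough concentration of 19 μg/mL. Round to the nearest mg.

149 mg

τ/t½ = 14/18 ≈ 0.77778, so f = (1/2)^(14/18) ≈ 0.583265.
Cmin,ss = (D/Vd)·f/(1−f), so D = Cmin,ss·Vd·(1−f)/f.
D = 19 × 11 × (1−f)/f ≈ 19 × 11 × 0.71449 ≈ 149.33 mg.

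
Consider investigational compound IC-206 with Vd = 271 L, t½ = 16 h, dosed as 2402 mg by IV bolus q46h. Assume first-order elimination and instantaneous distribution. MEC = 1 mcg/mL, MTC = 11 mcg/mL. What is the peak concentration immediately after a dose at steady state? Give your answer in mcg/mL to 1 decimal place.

10.3 mcg/mL

k = ln2/t½ = ln2/16 ≈ 0.043322 h⁻¹; fraction remaining f = e^(−kτ) = e^(−0.043322×46) ≈ 0.1363.
At steady state, accumulation factor R = 1/(1 − e^(−kτ)) ≈ 1.1578.
Single-dose peak C₀ = D/Vd = 2402/271 ≈ 8.863 mcg/mL.
Cmax,ss = C₀/(1 − f) ≈ 8.863/0.8637 ≈ 10.262 mcg/mL.
Peak 10.3 mcg/mL vs MTC 11 mcg/mL: below toxic threshold.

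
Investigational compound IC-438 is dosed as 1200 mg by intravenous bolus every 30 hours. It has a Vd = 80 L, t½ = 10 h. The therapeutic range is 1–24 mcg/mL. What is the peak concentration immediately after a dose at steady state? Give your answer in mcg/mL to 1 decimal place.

17.1 mcg/mL

τ = 30 h = 3 half-lives, so f = (1/2)^3 = 0.125.
Accumulation ratio R = 1/(1 − f) = 1/0.875 = 8/7.
Single-dose peak C₀ = D/Vd = 1200/80 = 15 mcg/mL.
Steady-state peak Cmax,ss = C₀·R = 15 × 8/7 ≈ 17.143 mcg/mL.
Peak 17.1 mcg/mL vs MTC 24 mcg/mL: below toxic threshold.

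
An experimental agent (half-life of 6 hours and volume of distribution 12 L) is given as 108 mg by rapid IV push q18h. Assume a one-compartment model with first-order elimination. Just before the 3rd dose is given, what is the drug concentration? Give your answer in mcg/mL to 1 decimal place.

f = (1/2)^(τ/t½) = (1/2)^(18/6) ≈ 0.1250.
C₀ = D/Vd = 108/12 ≈ 9.000 mcg/mL.
Before the 3rd dose, 2 doses have been given. Superposition: Cmin = C₀·(f + f²).
≈ 9.000 × (0.1250 + 0.0156) ≈ 9.000 × 0.1406 ≈ 1.265 mcg/mL.

1.3 mcg/mL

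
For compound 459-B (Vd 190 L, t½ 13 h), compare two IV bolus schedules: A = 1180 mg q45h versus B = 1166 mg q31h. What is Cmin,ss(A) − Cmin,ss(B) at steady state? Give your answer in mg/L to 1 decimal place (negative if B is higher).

-0.8 mg/L

Regimen A: f = (1/2)^(45/13) ≈ 0.0908; Cmin,ss = (1180/190)·f/(1−f) ≈ 0.620 mg/L.
Regimen B: f = (1/2)^(31/13) ≈ 0.1915; Cmin,ss = (1166/190)·f/(1−f) ≈ 1.454 mg/L.
Difference ≈ 0.620 − 1.454 ≈ -0.834 mg/L.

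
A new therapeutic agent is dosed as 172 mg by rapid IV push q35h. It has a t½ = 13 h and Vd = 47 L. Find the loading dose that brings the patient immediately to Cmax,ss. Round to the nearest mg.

203 mg

f = (1/2)^(35/13) ≈ 0.154716; accumulation ratio R = 1/(1−f) ≈ 1.18303.
Loading dose to hit Cmax,ss on first dose: D_load = D_maint·R ≈ 172 × 1.18303 ≈ 203.48 mg.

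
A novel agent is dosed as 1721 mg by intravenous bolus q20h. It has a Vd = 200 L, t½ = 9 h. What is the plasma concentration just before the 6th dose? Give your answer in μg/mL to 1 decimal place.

f = (1/2)^(τ/t½) = (1/2)^(20/9) ≈ 0.2143.
C₀ = D/Vd = 1721/200 ≈ 8.605 μg/mL.
Before the 6th dose, 5 doses have been given. Superposition: Cmin = C₀·(f + f² + … + f^5).
≈ 8.605 × (0.2143 + 0.0459 + 0.0098 + 0.0021 + 0.0005) ≈ 8.605 × 0.2726 ≈ 2.346 μg/mL.

2.3 μg/mL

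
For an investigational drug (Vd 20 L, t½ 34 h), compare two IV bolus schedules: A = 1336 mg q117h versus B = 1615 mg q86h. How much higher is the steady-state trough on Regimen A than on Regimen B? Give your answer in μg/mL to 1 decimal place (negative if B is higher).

-10.1 μg/mL

Regimen A: f = (1/2)^(117/34) ≈ 0.0921; Cmin,ss = (1336/20)·f/(1−f) ≈ 6.776 μg/mL.
Regimen B: f = (1/2)^(86/34) ≈ 0.1732; Cmin,ss = (1615/20)·f/(1−f) ≈ 16.916 μg/mL.
Difference ≈ 6.776 − 16.916 ≈ -10.140 μg/mL.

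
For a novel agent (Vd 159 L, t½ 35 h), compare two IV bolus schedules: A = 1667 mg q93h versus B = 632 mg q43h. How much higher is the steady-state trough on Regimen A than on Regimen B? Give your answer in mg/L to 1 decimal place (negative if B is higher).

Regimen A: f = (1/2)^(93/35) ≈ 0.1585; Cmin,ss = (1667/159)·f/(1−f) ≈ 1.975 mg/L.
Regimen B: f = (1/2)^(43/35) ≈ 0.4267; Cmin,ss = (632/159)·f/(1−f) ≈ 2.958 mg/L.
Difference ≈ 1.975 − 2.958 ≈ -0.983 mg/L.

-1.0 mg/L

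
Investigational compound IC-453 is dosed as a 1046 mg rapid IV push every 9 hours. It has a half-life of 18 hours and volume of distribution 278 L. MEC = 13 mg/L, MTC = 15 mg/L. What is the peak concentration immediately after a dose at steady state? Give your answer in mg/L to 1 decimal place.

12.8 mg/L

Over one 9-h interval, 9/18 ≈ 0.5 half-lives elapse, leaving f ≈ 0.7071 of each dose.
Accumulation ratio R = 1/(1 − f) ≈ 1/0.2929 ≈ 3.4141.
Single-dose peak C₀ = D/Vd = 1046/278 ≈ 3.763 mg/L.
Steady-state peak Cmax,ss = C₀·R ≈ 3.763 × 3.4141 ≈ 12.847 mg/L.
Peak 12.8 mg/L vs MTC 15 mg/L: below toxic threshold.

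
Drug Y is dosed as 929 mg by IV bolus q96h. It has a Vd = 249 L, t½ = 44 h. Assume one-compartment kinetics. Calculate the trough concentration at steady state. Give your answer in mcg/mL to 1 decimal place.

1.1 mcg/mL

k = ln2/t½ = ln2/44 ≈ 0.015753 h⁻¹; fraction remaining f = e^(−kτ) = e^(−0.015753×96) ≈ 0.2204.
Accumulation ratio R = 1/(1 − f) ≈ 1/0.7796 ≈ 1.2827.
Each bolus raises the concentration by D/Vd = 929/249 ≈ 3.731 mcg/mL.
Steady-state peak Cmax,ss = C₀·R ≈ 3.731 × 1.2827 ≈ 4.786 mcg/mL.
One interval later, Cmin,ss = Cmax,ss·e^(−kτ) ≈ 4.786 × 0.2204 ≈ 1.055 mcg/mL.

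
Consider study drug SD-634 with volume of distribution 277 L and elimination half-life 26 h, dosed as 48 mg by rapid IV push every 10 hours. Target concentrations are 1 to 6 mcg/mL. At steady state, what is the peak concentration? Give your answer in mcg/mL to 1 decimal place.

0.7 mcg/mL

τ/t½ = 10/26 ≈ 0.38462, so fraction remaining f = (1/2)^(10/26) ≈ 0.7660.
Accumulation ratio R = 1/(1 − f) ≈ 1/0.2340 ≈ 4.2735.
Single-dose peak C₀ = D/Vd = 48/277 ≈ 0.173 mcg/mL.
Steady-state peak Cmax,ss = C₀·R ≈ 0.173 × 4.2735 ≈ 0.739 mcg/mL.
Peak 0.7 mcg/mL vs MTC 6 mcg/mL: below toxic threshold.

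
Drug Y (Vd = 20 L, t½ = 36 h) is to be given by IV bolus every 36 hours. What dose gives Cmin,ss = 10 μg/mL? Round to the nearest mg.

τ/t½ = 36/36 ≈ 1, so f = (1/2)^(36/36) ≈ 0.500000.
Cmin,ss = (D/Vd)·f/(1−f), so D = Cmin,ss·Vd·(1−f)/f.
D = 10 × 20 × (1−f)/f ≈ 10 × 20 × 1.00000 ≈ 200.00 mg.

200 mg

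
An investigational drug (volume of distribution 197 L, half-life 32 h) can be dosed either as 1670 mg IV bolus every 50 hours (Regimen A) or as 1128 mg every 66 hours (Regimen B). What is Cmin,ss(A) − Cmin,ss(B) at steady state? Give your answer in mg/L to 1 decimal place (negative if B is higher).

2.5 mg/L

Regimen A: f = (1/2)^(50/32) ≈ 0.3386; Cmin,ss = (1670/197)·f/(1−f) ≈ 4.340 mg/L.
Regimen B: f = (1/2)^(66/32) ≈ 0.2394; Cmin,ss = (1128/197)·f/(1−f) ≈ 1.802 mg/L.
Difference ≈ 4.340 − 1.802 ≈ 2.538 mg/L.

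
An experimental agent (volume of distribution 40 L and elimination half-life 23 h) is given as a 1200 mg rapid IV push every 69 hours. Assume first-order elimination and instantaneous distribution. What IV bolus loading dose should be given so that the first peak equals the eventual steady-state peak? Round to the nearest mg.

f = (1/2)^(69/23) ≈ 0.125000; accumulation ratio R = 1/(1−f) ≈ 1.14286.
Loading dose to hit Cmax,ss on first dose: D_load = D_maint·R ≈ 1200 × 1.14286 ≈ 1371.43 mg.

1371 mg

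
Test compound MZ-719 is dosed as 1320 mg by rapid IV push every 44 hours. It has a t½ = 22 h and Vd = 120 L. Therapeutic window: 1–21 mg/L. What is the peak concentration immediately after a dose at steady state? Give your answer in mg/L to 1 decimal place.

14.7 mg/L

τ = 44 h = 2 half-lives, so f = (1/2)^2 = 0.25.
Accumulation ratio R = 1/(1 − f) = 1/0.75 = 4/3.
Single-dose peak C₀ = D/Vd = 1320/120 = 11 mg/L.
Steady-state peak Cmax,ss = C₀·R = 11 × 4/3 ≈ 14.667 mg/L.
Peak 14.7 mg/L vs MTC 21 mg/L: below toxic threshold.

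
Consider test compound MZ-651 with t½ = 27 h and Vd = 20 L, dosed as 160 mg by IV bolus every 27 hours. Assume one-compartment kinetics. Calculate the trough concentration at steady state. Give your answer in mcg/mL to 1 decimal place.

8.0 mcg/mL

τ = 27 h = 1 half-life, so f = (1/2)^1 = 0.5.
At steady state, R = 1/(1 − 0.5) = 2/1.
Single-dose peak C₀ = D/Vd = 160/20 = 8 mcg/mL.
Steady-state peak Cmax,ss = C₀·R = 8 × 2/1 ≈ 16.000 mcg/mL.
Steady-state trough Cmin,ss = Cmax,ss·f ≈ 16.000 × 0.5 ≈ 8.000 mcg/mL.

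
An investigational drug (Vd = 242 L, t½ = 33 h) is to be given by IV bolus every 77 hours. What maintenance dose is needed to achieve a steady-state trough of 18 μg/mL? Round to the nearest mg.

τ/t½ = 77/33 ≈ 2.3333, so f = (1/2)^(77/33) ≈ 0.198425.
Cmin,ss = (D/Vd)·f/(1−f), so D = Cmin,ss·Vd·(1−f)/f.
D = 18 × 242 × (1−f)/f ≈ 18 × 242 × 4.03969 ≈ 17596.89 mg.

17597 mg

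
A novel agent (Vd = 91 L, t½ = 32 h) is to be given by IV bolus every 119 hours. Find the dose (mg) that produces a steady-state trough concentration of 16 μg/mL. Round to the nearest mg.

τ/t½ = 119/32 ≈ 3.7188, so f = (1/2)^(119/32) ≈ 0.075953.
Cmin,ss = (D/Vd)·f/(1−f), so D = Cmin,ss·Vd·(1−f)/f.
D = 16 × 91 × (1−f)/f ≈ 16 × 91 × 12.16604 ≈ 17713.75 mg.

17714 mg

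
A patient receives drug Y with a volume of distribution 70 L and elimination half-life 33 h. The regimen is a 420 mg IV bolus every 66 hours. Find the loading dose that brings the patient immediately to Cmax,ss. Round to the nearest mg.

560 mg

f = (1/2)^(66/33) ≈ 0.250000; accumulation ratio R = 1/(1−f) ≈ 1.33333.
Loading dose to hit Cmax,ss on first dose: D_load = D_maint·R ≈ 420 × 1.33333 ≈ 560.00 mg.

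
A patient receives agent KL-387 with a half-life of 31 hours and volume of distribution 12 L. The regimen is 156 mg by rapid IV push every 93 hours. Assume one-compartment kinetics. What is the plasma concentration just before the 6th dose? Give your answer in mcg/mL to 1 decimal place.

1.9 mcg/mL

f = (1/2)^(τ/t½) = (1/2)^(93/31) ≈ 0.1250.
C₀ = D/Vd = 156/12 ≈ 13.000 mcg/mL.
Before the 6th dose, 5 doses have been given. Superposition: Cmin = C₀·(f + f² + … + f^5).
≈ 13.000 × (0.1250 + 0.0156 + 0.0020 + 0.0002 + 0.0000) ≈ 13.000 × 0.1428 ≈ 1.856 mcg/mL.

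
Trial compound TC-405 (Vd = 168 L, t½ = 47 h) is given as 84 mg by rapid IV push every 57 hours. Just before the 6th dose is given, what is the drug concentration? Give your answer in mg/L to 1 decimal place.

f = (1/2)^(τ/t½) = (1/2)^(57/47) ≈ 0.4314.
C₀ = D/Vd = 84/168 ≈ 0.500 mg/L.
Before the 6th dose, 5 doses have been given. Superposition: Cmin = C₀·(f + f² + … + f^5).
≈ 0.500 × (0.4314 + 0.1861 + 0.0803 + 0.0346 + 0.0149) ≈ 0.500 × 0.7473 ≈ 0.374 mg/L.

0.4 mg/L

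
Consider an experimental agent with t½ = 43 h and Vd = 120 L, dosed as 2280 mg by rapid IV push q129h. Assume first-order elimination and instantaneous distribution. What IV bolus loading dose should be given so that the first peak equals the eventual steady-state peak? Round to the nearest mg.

2606 mg

f = (1/2)^(129/43) ≈ 0.125000; accumulation ratio R = 1/(1−f) ≈ 1.14286.
Loading dose to hit Cmax,ss on first dose: D_load = D_maint·R ≈ 2280 × 1.14286 ≈ 2605.72 mg.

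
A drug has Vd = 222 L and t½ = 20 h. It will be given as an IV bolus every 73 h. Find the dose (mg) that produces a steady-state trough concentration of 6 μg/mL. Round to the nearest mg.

τ/t½ = 73/20 ≈ 3.65, so f = (1/2)^(73/20) ≈ 0.079660.
Cmin,ss = (D/Vd)·f/(1−f), so D = Cmin,ss·Vd·(1−f)/f.
D = 6 × 222 × (1−f)/f ≈ 6 × 222 × 11.55335 ≈ 15389.06 mg.

15389 mg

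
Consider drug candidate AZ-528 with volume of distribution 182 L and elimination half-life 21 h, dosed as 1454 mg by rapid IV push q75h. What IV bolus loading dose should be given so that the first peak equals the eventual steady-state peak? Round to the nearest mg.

f = (1/2)^(75/21) ≈ 0.084119; accumulation ratio R = 1/(1−f) ≈ 1.09184.
Loading dose to hit Cmax,ss on first dose: D_load = D_maint·R ≈ 1454 × 1.09184 ≈ 1587.54 mg.

1588 mg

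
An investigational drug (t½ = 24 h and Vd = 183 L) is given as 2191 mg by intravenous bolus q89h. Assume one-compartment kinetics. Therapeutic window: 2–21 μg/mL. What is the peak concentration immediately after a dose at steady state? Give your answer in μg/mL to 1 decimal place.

Over one 89-h interval, 89/24 ≈ 3.7083 half-lives elapse, leaving f ≈ 0.0765 of each dose.
Accumulation ratio R = 1/(1 − f) ≈ 1/0.9235 ≈ 1.0828.
Single-dose peak C₀ = D/Vd = 2191/183 ≈ 11.973 μg/mL.
Cmax,ss = C₀/(1 − f) ≈ 11.973/0.9235 ≈ 12.965 μg/mL.
Peak 13.0 μg/mL vs MTC 21 μg/mL: below toxic threshold.

13.0 μg/mL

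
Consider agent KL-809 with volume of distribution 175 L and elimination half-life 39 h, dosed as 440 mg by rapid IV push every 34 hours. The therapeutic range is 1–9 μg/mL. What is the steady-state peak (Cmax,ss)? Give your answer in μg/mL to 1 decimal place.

Over one 34-h interval, 34/39 ≈ 0.87179 half-lives elapse, leaving f ≈ 0.5465 of each dose.
At steady state, accumulation factor R = 1/(1 − e^(−kτ)) ≈ 2.2051.
Single-dose peak C₀ = D/Vd = 440/175 ≈ 2.514 μg/mL.
Steady-state peak Cmax,ss = C₀·R ≈ 2.514 × 2.2051 ≈ 5.544 μg/mL.
Peak 5.5 μg/mL vs MTC 9 μg/mL: below toxic threshold.

5.5 μg/mL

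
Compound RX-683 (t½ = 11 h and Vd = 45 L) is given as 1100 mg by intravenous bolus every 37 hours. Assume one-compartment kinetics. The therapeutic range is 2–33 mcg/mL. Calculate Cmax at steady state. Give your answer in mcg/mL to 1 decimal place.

27.1 mcg/mL

Over one 37-h interval, 37/11 ≈ 3.3636 half-lives elapse, leaving f ≈ 0.0972 of each dose.
At steady state, accumulation factor R = 1/(1 − e^(−kτ)) ≈ 1.1077.
Each bolus raises the concentration by D/Vd = 1100/45 ≈ 24.444 mcg/mL.
Steady-state peak Cmax,ss = C₀·R ≈ 24.444 × 1.1077 ≈ 27.077 mcg/mL.
Peak 27.1 mcg/mL vs MTC 33 mcg/mL: below toxic threshold.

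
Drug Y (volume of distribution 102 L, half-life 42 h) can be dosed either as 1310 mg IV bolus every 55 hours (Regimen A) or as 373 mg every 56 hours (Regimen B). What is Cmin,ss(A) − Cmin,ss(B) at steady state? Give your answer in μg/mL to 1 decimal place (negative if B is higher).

Regimen A: f = (1/2)^(55/42) ≈ 0.4035; Cmin,ss = (1310/102)·f/(1−f) ≈ 8.688 μg/mL.
Regimen B: f = (1/2)^(56/42) ≈ 0.3969; Cmin,ss = (373/102)·f/(1−f) ≈ 2.407 μg/mL.
Difference ≈ 8.688 − 2.407 ≈ 6.281 μg/mL.

6.3 μg/mL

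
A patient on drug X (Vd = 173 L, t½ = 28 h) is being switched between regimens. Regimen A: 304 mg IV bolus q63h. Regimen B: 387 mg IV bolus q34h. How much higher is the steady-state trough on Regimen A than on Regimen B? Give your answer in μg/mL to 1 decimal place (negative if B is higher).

-1.2 μg/mL

Regimen A: f = (1/2)^(63/28) ≈ 0.2102; Cmin,ss = (304/173)·f/(1−f) ≈ 0.468 μg/mL.
Regimen B: f = (1/2)^(34/28) ≈ 0.4310; Cmin,ss = (387/173)·f/(1−f) ≈ 1.694 μg/mL.
Difference ≈ 0.468 − 1.694 ≈ -1.226 μg/mL.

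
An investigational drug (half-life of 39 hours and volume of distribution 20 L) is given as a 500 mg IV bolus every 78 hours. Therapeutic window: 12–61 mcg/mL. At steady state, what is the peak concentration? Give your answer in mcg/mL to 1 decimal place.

33.3 mcg/mL

τ = 78 h = 2 half-lives, so f = (1/2)^2 = 0.25.
Accumulation ratio R = 1/(1 − f) = 1/0.75 = 4/3.
Single-dose peak C₀ = D/Vd = 500/20 = 25 mcg/mL.
Steady-state peak Cmax,ss = C₀·R = 25 × 4/3 ≈ 33.333 mcg/mL.
Peak 33.3 mcg/mL vs MTC 61 mcg/mL: below toxic threshold.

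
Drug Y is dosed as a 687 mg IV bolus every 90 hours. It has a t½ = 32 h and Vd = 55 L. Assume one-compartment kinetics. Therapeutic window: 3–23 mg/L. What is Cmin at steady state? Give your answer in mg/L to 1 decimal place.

2.1 mg/L

k = ln2/t½ = ln2/32 ≈ 0.021661 h⁻¹; fraction remaining f = e^(−kτ) = e^(−0.021661×90) ≈ 0.1423.
Each bolus raises the concentration by D/Vd = 687/55 ≈ 12.491 mg/L.
Steady-state trough Cmin,ss = C₀·f/(1−f) ≈ 12.491 × 0.1423/0.8577 ≈ 2.072 mg/L.
Trough 2.1 mg/L vs MEC 3 mg/L: subtherapeutic.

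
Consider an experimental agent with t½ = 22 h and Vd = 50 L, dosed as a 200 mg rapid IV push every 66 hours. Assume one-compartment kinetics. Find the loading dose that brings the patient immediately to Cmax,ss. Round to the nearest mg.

229 mg

f = (1/2)^(66/22) ≈ 0.125000; accumulation ratio R = 1/(1−f) ≈ 1.14286.
Loading dose to hit Cmax,ss on first dose: D_load = D_maint·R ≈ 200 × 1.14286 ≈ 228.57 mg.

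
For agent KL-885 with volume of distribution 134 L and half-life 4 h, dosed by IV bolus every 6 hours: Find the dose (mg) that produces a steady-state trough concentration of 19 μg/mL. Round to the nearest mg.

τ/t½ = 6/4 ≈ 1.5, so f = (1/2)^(6/4) ≈ 0.353553.
Cmin,ss = (D/Vd)·f/(1−f), so D = Cmin,ss·Vd·(1−f)/f.
D = 19 × 134 × (1−f)/f ≈ 19 × 134 × 1.82843 ≈ 4655.18 mg.

4655 mg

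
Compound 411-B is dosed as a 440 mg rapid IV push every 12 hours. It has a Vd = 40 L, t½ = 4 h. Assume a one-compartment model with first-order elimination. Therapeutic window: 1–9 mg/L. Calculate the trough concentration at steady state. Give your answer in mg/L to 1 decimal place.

The dosing interval is 3 half-lives, so f = 2^(−3) = 0.125.
Accumulation ratio R = 1/(1 − f) = 1/0.875 = 8/7.
Single-dose peak C₀ = D/Vd = 440/40 = 11 mg/L.
Steady-state peak Cmax,ss = C₀·R = 11 × 8/7 ≈ 12.571 mg/L.
Steady-state trough Cmin,ss = Cmax,ss·f ≈ 12.571 × 0.125 ≈ 1.571 mg/L.
Trough 1.6 mg/L vs MEC 1 mg/L: adequate.

1.6 mg/L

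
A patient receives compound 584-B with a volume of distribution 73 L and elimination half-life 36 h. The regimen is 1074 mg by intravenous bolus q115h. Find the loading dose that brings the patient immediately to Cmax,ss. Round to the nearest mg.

1206 mg

f = (1/2)^(115/36) ≈ 0.109239; accumulation ratio R = 1/(1−f) ≈ 1.12264.
Loading dose to hit Cmax,ss on first dose: D_load = D_maint·R ≈ 1074 × 1.12264 ≈ 1205.72 mg.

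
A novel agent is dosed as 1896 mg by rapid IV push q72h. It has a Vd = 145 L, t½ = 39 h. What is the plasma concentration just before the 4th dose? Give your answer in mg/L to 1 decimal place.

f = (1/2)^(τ/t½) = (1/2)^(72/39) ≈ 0.2781.
C₀ = D/Vd = 1896/145 ≈ 13.076 mg/L.
Before the 4th dose, 3 doses have been given. Superposition: Cmin = C₀·(f + f² + … + f^3).
≈ 13.076 × (0.2781 + 0.0773 + 0.0215) ≈ 13.076 × 0.3769 ≈ 4.928 mg/L.

4.9 mg/L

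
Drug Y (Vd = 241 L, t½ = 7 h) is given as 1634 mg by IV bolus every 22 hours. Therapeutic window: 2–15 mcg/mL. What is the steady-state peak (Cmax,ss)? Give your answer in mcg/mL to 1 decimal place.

7.6 mcg/mL

τ/t½ = 22/7 ≈ 3.1429, so fraction remaining f = (1/2)^(22/7) ≈ 0.1132.
Accumulation ratio R = 1/(1 − f) ≈ 1/0.8868 ≈ 1.1276.
Single-dose peak C₀ = D/Vd = 1634/241 ≈ 6.780 mcg/mL.
Steady-state peak Cmax,ss = C₀·R ≈ 6.780 × 1.1276 ≈ 7.645 mcg/mL.
Peak 7.6 mcg/mL vs MTC 15 mcg/mL: below toxic threshold.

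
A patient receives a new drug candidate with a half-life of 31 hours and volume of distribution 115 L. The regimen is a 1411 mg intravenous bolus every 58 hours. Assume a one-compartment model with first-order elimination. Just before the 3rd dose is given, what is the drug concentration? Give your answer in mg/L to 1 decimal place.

4.3 mg/L

f = (1/2)^(τ/t½) = (1/2)^(58/31) ≈ 0.2734.
C₀ = D/Vd = 1411/115 ≈ 12.270 mg/L.
Before the 3rd dose, 2 doses have been given. Superposition: Cmin = C₀·(f + f²).
≈ 12.270 × (0.2734 + 0.0747) ≈ 12.270 × 0.3481 ≈ 4.271 mg/L.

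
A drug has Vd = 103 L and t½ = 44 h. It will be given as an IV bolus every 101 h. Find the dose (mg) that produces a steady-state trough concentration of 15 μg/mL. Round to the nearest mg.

6040 mg

τ/t½ = 101/44 ≈ 2.2955, so f = (1/2)^(101/44) ≈ 0.203704.
Cmin,ss = (D/Vd)·f/(1−f), so D = Cmin,ss·Vd·(1−f)/f.
D = 15 × 103 × (1−f)/f ≈ 15 × 103 × 3.90908 ≈ 6039.53 mg.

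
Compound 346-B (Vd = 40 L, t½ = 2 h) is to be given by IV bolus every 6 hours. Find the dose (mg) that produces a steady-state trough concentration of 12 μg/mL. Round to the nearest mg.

3360 mg

τ/t½ = 6/2 ≈ 3, so f = (1/2)^(6/2) ≈ 0.125000.
Cmin,ss = (D/Vd)·f/(1−f), so D = Cmin,ss·Vd·(1−f)/f.
D = 12 × 40 × (1−f)/f ≈ 12 × 40 × 7.00000 ≈ 3360.00 mg.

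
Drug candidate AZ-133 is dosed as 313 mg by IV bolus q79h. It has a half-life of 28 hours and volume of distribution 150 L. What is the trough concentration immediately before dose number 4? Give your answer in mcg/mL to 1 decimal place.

0.3 mcg/mL

f = (1/2)^(τ/t½) = (1/2)^(79/28) ≈ 0.1415.
C₀ = D/Vd = 313/150 ≈ 2.087 mcg/mL.
Before the 4th dose, 3 doses have been given. Superposition: Cmin = C₀·(f + f² + … + f^3).
≈ 2.087 × (0.1415 + 0.0200 + 0.0028) ≈ 2.087 × 0.1643 ≈ 0.343 mcg/mL.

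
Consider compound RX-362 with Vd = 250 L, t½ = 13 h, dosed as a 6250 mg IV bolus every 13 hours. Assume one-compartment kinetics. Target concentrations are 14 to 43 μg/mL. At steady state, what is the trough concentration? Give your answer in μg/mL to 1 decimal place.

25.0 μg/mL

τ = 13 h = 1 half-life, so f = (1/2)^1 = 0.5.
At steady state, R = 1/(1 − 0.5) = 2/1.
Single-dose peak C₀ = D/Vd = 6250/250 = 25 μg/mL.
Steady-state peak Cmax,ss = C₀·R = 25 × 2/1 ≈ 50.000 μg/mL.
Steady-state trough Cmin,ss = Cmax,ss·f ≈ 50.000 × 0.5 ≈ 25.000 μg/mL.
Trough 25.0 μg/mL vs MEC 14 μg/mL: adequate.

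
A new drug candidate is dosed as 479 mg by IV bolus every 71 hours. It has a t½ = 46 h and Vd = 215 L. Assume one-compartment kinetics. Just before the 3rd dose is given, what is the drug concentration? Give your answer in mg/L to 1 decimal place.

f = (1/2)^(τ/t½) = (1/2)^(71/46) ≈ 0.3431.
C₀ = D/Vd = 479/215 ≈ 2.228 mg/L.
Before the 3rd dose, 2 doses have been given. Superposition: Cmin = C₀·(f + f²).
≈ 2.228 × (0.3431 + 0.1177) ≈ 2.228 × 0.4608 ≈ 1.027 mg/L.

1.0 mg/L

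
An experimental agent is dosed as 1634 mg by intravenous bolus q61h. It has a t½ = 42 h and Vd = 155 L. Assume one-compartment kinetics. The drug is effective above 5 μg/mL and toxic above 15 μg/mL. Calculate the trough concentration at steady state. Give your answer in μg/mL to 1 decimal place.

τ/t½ = 61/42 ≈ 1.4524, so fraction remaining f = (1/2)^(61/42) ≈ 0.3654.
Single-dose peak C₀ = D/Vd = 1634/155 ≈ 10.542 μg/mL.
Steady-state trough Cmin,ss = C₀·f/(1−f) ≈ 10.542 × 0.3654/0.6346 ≈ 6.070 μg/mL.
Trough 6.1 μg/mL vs MEC 5 μg/mL: adequate.

6.1 μg/mL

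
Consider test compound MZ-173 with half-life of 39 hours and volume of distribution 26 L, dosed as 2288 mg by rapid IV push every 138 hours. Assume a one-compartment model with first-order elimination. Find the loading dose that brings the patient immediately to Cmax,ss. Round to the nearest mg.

2503 mg

f = (1/2)^(138/39) ≈ 0.086063; accumulation ratio R = 1/(1−f) ≈ 1.09417.
Loading dose to hit Cmax,ss on first dose: D_load = D_maint·R ≈ 2288 × 1.09417 ≈ 2503.46 mg.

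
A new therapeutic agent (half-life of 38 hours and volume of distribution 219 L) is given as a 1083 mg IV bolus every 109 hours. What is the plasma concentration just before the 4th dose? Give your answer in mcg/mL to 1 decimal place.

0.8 mcg/mL

f = (1/2)^(τ/t½) = (1/2)^(109/38) ≈ 0.1369.
C₀ = D/Vd = 1083/219 ≈ 4.945 mcg/mL.
Before the 4th dose, 3 doses have been given. Superposition: Cmin = C₀·(f + f² + … + f^3).
≈ 4.945 × (0.1369 + 0.0187 + 0.0026) ≈ 4.945 × 0.1582 ≈ 0.782 mcg/mL.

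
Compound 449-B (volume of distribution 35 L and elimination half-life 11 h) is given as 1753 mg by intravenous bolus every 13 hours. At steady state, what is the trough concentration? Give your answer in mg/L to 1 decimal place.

Over one 13-h interval, 13/11 ≈ 1.1818 half-lives elapse, leaving f ≈ 0.4408 of each dose.
Each bolus raises the concentration by D/Vd = 1753/35 ≈ 50.086 mg/L.
Steady-state trough Cmin,ss = C₀·f/(1−f) ≈ 50.086 × 0.4408/0.5592 ≈ 39.481 mg/L.

39.5 mg/L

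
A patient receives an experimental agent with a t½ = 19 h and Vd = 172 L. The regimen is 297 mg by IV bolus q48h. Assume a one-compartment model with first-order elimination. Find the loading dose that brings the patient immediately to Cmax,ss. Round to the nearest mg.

359 mg

f = (1/2)^(48/19) ≈ 0.173581; accumulation ratio R = 1/(1−f) ≈ 1.21004.
Loading dose to hit Cmax,ss on first dose: D_load = D_maint·R ≈ 297 × 1.21004 ≈ 359.38 mg.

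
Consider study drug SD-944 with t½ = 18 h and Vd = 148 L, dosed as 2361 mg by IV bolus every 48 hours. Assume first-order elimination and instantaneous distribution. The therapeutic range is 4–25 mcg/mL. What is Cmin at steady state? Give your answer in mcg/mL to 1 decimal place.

Over one 48-h interval, 48/18 ≈ 2.6667 half-lives elapse, leaving f ≈ 0.1575 of each dose.
Each bolus raises the concentration by D/Vd = 2361/148 ≈ 15.953 mcg/mL.
Steady-state trough Cmin,ss = C₀·f/(1−f) ≈ 15.953 × 0.1575/0.8425 ≈ 2.982 mcg/mL.
Trough 3.0 mcg/mL vs MEC 4 mcg/mL: subtherapeutic.

3.0 mcg/mL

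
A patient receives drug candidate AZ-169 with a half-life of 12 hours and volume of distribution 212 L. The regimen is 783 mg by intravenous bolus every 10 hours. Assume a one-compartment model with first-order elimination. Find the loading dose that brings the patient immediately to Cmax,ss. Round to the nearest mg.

1785 mg

f = (1/2)^(10/12) ≈ 0.561231; accumulation ratio R = 1/(1−f) ≈ 2.27910.
Loading dose to hit Cmax,ss on first dose: D_load = D_maint·R ≈ 783 × 2.27910 ≈ 1784.54 mg.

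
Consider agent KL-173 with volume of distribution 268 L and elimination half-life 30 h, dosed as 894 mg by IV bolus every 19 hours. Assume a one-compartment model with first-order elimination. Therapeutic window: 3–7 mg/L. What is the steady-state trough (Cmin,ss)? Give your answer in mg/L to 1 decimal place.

Over one 19-h interval, 19/30 ≈ 0.63333 half-lives elapse, leaving f ≈ 0.6447 of each dose.
At steady state, accumulation factor R = 1/(1 − e^(−kτ)) ≈ 2.8145.
Single-dose peak C₀ = D/Vd = 894/268 ≈ 3.336 mg/L.
Steady-state peak Cmax,ss = C₀·R ≈ 3.336 × 2.8145 ≈ 9.389 mg/L.
One interval later, Cmin,ss = Cmax,ss·e^(−kτ) ≈ 9.389 × 0.6447 ≈ 6.053 mg/L.
Trough 6.1 mg/L vs MEC 3 mg/L: adequate.

6.1 mg/L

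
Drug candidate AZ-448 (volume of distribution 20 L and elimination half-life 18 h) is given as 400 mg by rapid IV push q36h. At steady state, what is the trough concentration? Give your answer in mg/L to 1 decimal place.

6.7 mg/L

The dosing interval is 2 half-lives, so f = 2^(−2) = 0.25.
Accumulation ratio R = 1/(1 − f) = 1/0.75 = 4/3.
Single-dose peak C₀ = D/Vd = 400/20 = 20 mg/L.
Steady-state peak Cmax,ss = C₀·R = 20 × 4/3 ≈ 26.667 mg/L.
Steady-state trough Cmin,ss = Cmax,ss·f ≈ 26.667 × 0.25 ≈ 6.667 mg/L.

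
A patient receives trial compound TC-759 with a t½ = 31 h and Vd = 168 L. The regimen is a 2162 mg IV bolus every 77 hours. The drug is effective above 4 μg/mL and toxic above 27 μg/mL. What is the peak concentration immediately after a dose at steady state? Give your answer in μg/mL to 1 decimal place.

15.7 μg/mL

τ/t½ = 77/31 ≈ 2.4839, so fraction remaining f = (1/2)^(77/31) ≈ 0.1788.
At steady state, accumulation factor R = 1/(1 − e^(−kτ)) ≈ 1.2177.
Single-dose peak C₀ = D/Vd = 2162/168 ≈ 12.869 μg/mL.
Cmax,ss = C₀/(1 − f) ≈ 12.869/0.8212 ≈ 15.671 μg/mL.
Peak 15.7 μg/mL vs MTC 27 μg/mL: below toxic threshold.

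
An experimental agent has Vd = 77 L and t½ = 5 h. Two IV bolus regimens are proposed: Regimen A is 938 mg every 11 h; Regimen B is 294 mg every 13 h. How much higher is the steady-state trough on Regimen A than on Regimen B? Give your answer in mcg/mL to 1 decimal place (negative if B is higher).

Regimen A: f = (1/2)^(11/5) ≈ 0.2176; Cmin,ss = (938/77)·f/(1−f) ≈ 3.388 mcg/mL.
Regimen B: f = (1/2)^(13/5) ≈ 0.1649; Cmin,ss = (294/77)·f/(1−f) ≈ 0.754 mcg/mL.
Difference ≈ 3.388 − 0.754 ≈ 2.634 mcg/mL.

2.6 mcg/mL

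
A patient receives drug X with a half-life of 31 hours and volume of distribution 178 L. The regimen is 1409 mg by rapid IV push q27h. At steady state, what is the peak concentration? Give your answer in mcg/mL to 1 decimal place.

τ/t½ = 27/31 ≈ 0.87097, so fraction remaining f = (1/2)^(27/31) ≈ 0.5468.
At steady state, accumulation factor R = 1/(1 − e^(−kτ)) ≈ 2.2065.
Single-dose peak C₀ = D/Vd = 1409/178 ≈ 7.916 mcg/mL.
Steady-state peak Cmax,ss = C₀·R ≈ 7.916 × 2.2065 ≈ 17.467 mcg/mL.

17.5 mcg/mL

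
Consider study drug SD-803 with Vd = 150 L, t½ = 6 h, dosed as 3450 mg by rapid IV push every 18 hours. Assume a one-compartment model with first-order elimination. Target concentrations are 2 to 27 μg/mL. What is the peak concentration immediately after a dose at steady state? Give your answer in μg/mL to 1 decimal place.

26.3 μg/mL

The dosing interval is 3 half-lives, so f = 2^(−3) = 0.125.
At steady state, R = 1/(1 − 0.125) = 8/7.
Single-dose peak C₀ = D/Vd = 3450/150 = 23 μg/mL.
Steady-state peak Cmax,ss = C₀·R = 23 × 8/7 ≈ 26.286 μg/mL.
Peak 26.3 μg/mL vs MTC 27 μg/mL: below toxic threshold.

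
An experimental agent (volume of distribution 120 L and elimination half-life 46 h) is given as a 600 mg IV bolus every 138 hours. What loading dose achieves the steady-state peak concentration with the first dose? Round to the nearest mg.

686 mg

f = (1/2)^(138/46) ≈ 0.125000; accumulation ratio R = 1/(1−f) ≈ 1.14286.
Loading dose to hit Cmax,ss on first dose: D_load = D_maint·R ≈ 600 × 1.14286 ≈ 685.72 mg.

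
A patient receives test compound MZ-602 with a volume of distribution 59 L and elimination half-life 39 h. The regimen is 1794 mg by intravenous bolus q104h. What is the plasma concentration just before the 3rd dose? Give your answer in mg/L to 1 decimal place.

5.5 mg/L

f = (1/2)^(τ/t½) = (1/2)^(104/39) ≈ 0.1575.
C₀ = D/Vd = 1794/59 ≈ 30.407 mg/L.
Before the 3rd dose, 2 doses have been given. Superposition: Cmin = C₀·(f + f²).
≈ 30.407 × (0.1575 + 0.0248) ≈ 30.407 × 0.1823 ≈ 5.543 mg/L.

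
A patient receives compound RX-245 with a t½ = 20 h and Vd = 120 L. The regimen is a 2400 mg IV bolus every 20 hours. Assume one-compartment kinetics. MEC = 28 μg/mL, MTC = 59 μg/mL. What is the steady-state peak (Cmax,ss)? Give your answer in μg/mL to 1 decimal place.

τ = 20 h = 1 half-life, so f = (1/2)^1 = 0.5.
At steady state, R = 1/(1 − 0.5) = 2/1.
Single-dose peak C₀ = D/Vd = 2400/120 = 20 μg/mL.
Steady-state peak Cmax,ss = C₀·R = 20 × 2/1 ≈ 40.000 μg/mL.
Peak 40.0 μg/mL vs MTC 59 μg/mL: below toxic threshold.

40.0 μg/mL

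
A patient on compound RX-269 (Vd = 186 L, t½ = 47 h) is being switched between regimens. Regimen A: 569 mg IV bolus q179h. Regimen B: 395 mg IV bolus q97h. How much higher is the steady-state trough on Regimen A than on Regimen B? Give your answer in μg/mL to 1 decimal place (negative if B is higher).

Regimen A: f = (1/2)^(179/47) ≈ 0.0714; Cmin,ss = (569/186)·f/(1−f) ≈ 0.235 μg/mL.
Regimen B: f = (1/2)^(97/47) ≈ 0.2392; Cmin,ss = (395/186)·f/(1−f) ≈ 0.668 μg/mL.
Difference ≈ 0.235 − 0.668 ≈ -0.433 μg/mL.

-0.4 μg/mL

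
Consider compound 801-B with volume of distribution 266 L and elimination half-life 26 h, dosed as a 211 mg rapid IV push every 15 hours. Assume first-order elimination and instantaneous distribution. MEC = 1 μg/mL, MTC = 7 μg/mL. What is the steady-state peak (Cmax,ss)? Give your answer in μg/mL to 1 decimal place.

2.4 μg/mL

k = ln2/t½ = ln2/26 ≈ 0.026660 h⁻¹; fraction remaining f = e^(−kτ) = e^(−0.026660×15) ≈ 0.6704.
Accumulation ratio R = 1/(1 − f) ≈ 1/0.3296 ≈ 3.0340.
Each bolus raises the concentration by D/Vd = 211/266 ≈ 0.793 μg/mL.
Steady-state peak Cmax,ss = C₀·R ≈ 0.793 × 3.0340 ≈ 2.406 μg/mL.
Peak 2.4 μg/mL vs MTC 7 μg/mL: below toxic threshold.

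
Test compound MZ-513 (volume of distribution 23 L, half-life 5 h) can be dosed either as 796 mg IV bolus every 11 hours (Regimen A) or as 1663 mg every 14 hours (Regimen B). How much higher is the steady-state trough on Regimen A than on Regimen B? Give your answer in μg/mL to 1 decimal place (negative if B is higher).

Regimen A: f = (1/2)^(11/5) ≈ 0.2176; Cmin,ss = (796/23)·f/(1−f) ≈ 9.625 μg/mL.
Regimen B: f = (1/2)^(14/5) ≈ 0.1436; Cmin,ss = (1663/23)·f/(1−f) ≈ 12.124 μg/mL.
Difference ≈ 9.625 − 12.124 ≈ -2.499 μg/mL.

-2.5 μg/mL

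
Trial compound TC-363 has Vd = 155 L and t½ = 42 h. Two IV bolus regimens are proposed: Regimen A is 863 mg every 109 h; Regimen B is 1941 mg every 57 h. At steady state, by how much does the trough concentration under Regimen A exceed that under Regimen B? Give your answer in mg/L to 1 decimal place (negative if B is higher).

Regimen A: f = (1/2)^(109/42) ≈ 0.1655; Cmin,ss = (863/155)·f/(1−f) ≈ 1.104 mg/L.
Regimen B: f = (1/2)^(57/42) ≈ 0.3904; Cmin,ss = (1941/155)·f/(1−f) ≈ 8.020 mg/L.
Difference ≈ 1.104 − 8.020 ≈ -6.916 mg/L.

-6.9 mg/L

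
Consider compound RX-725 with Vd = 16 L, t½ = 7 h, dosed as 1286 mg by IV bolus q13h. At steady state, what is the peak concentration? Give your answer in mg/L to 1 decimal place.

k = ln2/t½ = ln2/7 ≈ 0.099021 h⁻¹; fraction remaining f = e^(−kτ) = e^(−0.099021×13) ≈ 0.2760.
At steady state, accumulation factor R = 1/(1 − e^(−kτ)) ≈ 1.3812.
Single-dose peak C₀ = D/Vd = 1286/16 ≈ 80.375 mg/L.
Steady-state peak Cmax,ss = C₀·R ≈ 80.375 × 1.3812 ≈ 111.014 mg/L.

111.0 mg/L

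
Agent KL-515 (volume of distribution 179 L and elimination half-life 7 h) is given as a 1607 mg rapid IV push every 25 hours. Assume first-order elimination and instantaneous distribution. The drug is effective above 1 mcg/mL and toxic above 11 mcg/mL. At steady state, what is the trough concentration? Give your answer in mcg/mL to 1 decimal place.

0.8 mcg/mL

Over one 25-h interval, 25/7 ≈ 3.5714 half-lives elapse, leaving f ≈ 0.0841 of each dose.
Accumulation ratio R = 1/(1 − f) ≈ 1/0.9159 ≈ 1.0918.
Each bolus raises the concentration by D/Vd = 1607/179 ≈ 8.978 mcg/mL.
Cmax,ss = C₀/(1 − f) ≈ 8.978/0.9159 ≈ 9.802 mcg/mL.
Steady-state trough Cmin,ss = Cmax,ss·f ≈ 9.802 × 0.0841 ≈ 0.824 mcg/mL.
Trough 0.8 mcg/mL vs MEC 1 mcg/mL: subtherapeutic.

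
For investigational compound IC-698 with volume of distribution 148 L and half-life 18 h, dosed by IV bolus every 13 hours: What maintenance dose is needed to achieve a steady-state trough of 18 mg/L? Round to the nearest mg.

τ/t½ = 13/18 ≈ 0.72222, so f = (1/2)^(13/18) ≈ 0.606163.
Cmin,ss = (D/Vd)·f/(1−f), so D = Cmin,ss·Vd·(1−f)/f.
D = 18 × 148 × (1−f)/f ≈ 18 × 148 × 0.64972 ≈ 1730.85 mg.

1731 mg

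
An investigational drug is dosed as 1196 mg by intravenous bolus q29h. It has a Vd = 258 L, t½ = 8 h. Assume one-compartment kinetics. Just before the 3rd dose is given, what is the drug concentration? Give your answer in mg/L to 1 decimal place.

f = (1/2)^(τ/t½) = (1/2)^(29/8) ≈ 0.0811.
C₀ = D/Vd = 1196/258 ≈ 4.636 mg/L.
Before the 3rd dose, 2 doses have been given. Superposition: Cmin = C₀·(f + f²).
≈ 4.636 × (0.0811 + 0.0066) ≈ 4.636 × 0.0877 ≈ 0.407 mg/L.

0.4 mg/L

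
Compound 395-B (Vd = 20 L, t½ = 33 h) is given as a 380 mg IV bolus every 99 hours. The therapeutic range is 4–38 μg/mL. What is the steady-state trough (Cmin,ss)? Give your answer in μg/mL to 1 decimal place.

2.7 μg/mL

τ = 99 h = 3 half-lives, so f = (1/2)^3 = 0.125.
At steady state, R = 1/(1 − 0.125) = 8/7.
Single-dose peak C₀ = D/Vd = 380/20 = 19 μg/mL.
Steady-state peak Cmax,ss = C₀·R = 19 × 8/7 ≈ 21.714 μg/mL.
Steady-state trough Cmin,ss = Cmax,ss·f ≈ 21.714 × 0.125 ≈ 2.714 μg/mL.
Trough 2.7 μg/mL vs MEC 4 μg/mL: subtherapeutic.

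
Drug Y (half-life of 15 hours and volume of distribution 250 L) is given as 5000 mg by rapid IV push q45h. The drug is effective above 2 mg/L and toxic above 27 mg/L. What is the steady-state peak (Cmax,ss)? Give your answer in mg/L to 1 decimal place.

τ = 45 h = 3 half-lives, so f = (1/2)^3 = 0.125.
Accumulation ratio R = 1/(1 − f) = 1/0.875 = 8/7.
Single-dose peak C₀ = D/Vd = 5000/250 = 20 mg/L.
Steady-state peak Cmax,ss = C₀·R = 20 × 8/7 ≈ 22.857 mg/L.
Peak 22.9 mg/L vs MTC 27 mg/L: below toxic threshold.

22.9 mg/L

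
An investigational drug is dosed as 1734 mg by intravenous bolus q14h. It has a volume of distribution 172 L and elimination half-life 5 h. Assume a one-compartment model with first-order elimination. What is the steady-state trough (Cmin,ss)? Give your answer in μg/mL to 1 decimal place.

Over one 14-h interval, 14/5 ≈ 2.8 half-lives elapse, leaving f ≈ 0.1436 of each dose.
Accumulation ratio R = 1/(1 − f) ≈ 1/0.8564 ≈ 1.1677.
Each bolus raises the concentration by D/Vd = 1734/172 ≈ 10.081 μg/mL.
Cmax,ss = C₀/(1 − f) ≈ 10.081/0.8564 ≈ 11.771 μg/mL.
One interval later, Cmin,ss = Cmax,ss·e^(−kτ) ≈ 11.771 × 0.1436 ≈ 1.690 μg/mL.

1.7 μg/mL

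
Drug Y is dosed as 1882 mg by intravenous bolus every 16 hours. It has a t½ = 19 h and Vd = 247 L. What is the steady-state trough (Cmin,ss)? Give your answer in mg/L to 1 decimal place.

9.6 mg/L

k = ln2/t½ = ln2/19 ≈ 0.036481 h⁻¹; fraction remaining f = e^(−kτ) = e^(−0.036481×16) ≈ 0.5578.
Accumulation ratio R = 1/(1 − f) ≈ 1/0.4422 ≈ 2.2614.
Each bolus raises the concentration by D/Vd = 1882/247 ≈ 7.619 mg/L.
Steady-state peak Cmax,ss = C₀·R ≈ 7.619 × 2.2614 ≈ 17.230 mg/L.
Steady-state trough Cmin,ss = Cmax,ss·f ≈ 17.230 × 0.5578 ≈ 9.611 mg/L.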